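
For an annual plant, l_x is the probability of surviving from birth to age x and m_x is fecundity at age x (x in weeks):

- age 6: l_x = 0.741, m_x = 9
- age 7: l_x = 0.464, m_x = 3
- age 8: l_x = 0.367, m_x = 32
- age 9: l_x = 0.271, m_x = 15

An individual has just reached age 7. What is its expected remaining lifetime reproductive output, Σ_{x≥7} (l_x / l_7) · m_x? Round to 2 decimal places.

l_7 = 0.464. Conditional survival from age 7 to x is l_x / l_7.
  x=7: (0.464/0.464) × 3 = 3.0000
  x=8: (0.367/0.464) × 32 = 25.3103
  x=9: (0.271/0.464) × 15 = 8.7608
Sum = 3.0000 + 25.3103 + 8.7608 = 37.0711

37.07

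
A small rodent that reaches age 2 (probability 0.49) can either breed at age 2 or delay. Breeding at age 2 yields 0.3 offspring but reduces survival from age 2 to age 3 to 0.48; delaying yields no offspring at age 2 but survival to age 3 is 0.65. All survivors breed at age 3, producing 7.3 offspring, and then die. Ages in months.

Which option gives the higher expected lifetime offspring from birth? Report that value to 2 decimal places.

breed at age 2: R₀ = 0.49 × (0.3 + 0.48 × 7.3) = 0.49 × 3.8040 = 1.8640
delay to age 3: R₀ = 0.49 × (0.65 × 7.3) = 0.49 × 4.7450 = 2.3251
Higher: delay to age 3 (2.3251).

2.33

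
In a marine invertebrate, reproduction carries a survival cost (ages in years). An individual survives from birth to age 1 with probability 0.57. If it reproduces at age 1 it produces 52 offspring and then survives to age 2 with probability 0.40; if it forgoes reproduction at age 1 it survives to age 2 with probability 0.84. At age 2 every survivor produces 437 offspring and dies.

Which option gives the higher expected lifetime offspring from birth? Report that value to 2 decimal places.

209.24

breed at age 1: R₀ = 0.57 × (52 + 0.40 × 437) = 0.57 × 226.8000 = 129.2760
delay to age 2: R₀ = 0.57 × (0.84 × 437) = 0.57 × 367.0800 = 209.2356
Higher: delay to age 2 (209.2356).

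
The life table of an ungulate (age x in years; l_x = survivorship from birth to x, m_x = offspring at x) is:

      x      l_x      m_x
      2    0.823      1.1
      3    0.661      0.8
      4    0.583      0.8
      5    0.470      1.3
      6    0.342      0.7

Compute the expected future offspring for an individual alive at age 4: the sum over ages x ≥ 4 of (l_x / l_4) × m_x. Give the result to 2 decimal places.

l_4 = 0.583. Conditional survival from age 4 to x is l_x / l_4.
  x=4: (0.583/0.583) × 0.8 = 0.8000
  x=5: (0.470/0.583) × 1.3 = 1.0480
  x=6: (0.342/0.583) × 0.7 = 0.4106
Sum = 0.8000 + 1.0480 + 0.4106 = 2.2587

2.26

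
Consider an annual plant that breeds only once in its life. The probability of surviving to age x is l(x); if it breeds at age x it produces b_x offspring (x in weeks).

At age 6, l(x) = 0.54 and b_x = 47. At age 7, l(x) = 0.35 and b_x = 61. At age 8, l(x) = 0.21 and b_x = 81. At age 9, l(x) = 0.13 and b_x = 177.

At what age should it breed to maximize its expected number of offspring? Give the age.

Expected offspring if breeding at age x = l(x) × b_x:
  age 6: 0.54 × 47 = 25.380
  age 7: 0.35 × 61 = 21.350
  age 8: 0.21 × 81 = 17.010
  age 9: 0.13 × 177 = 23.010
Maximum at age 6 (25.380).

6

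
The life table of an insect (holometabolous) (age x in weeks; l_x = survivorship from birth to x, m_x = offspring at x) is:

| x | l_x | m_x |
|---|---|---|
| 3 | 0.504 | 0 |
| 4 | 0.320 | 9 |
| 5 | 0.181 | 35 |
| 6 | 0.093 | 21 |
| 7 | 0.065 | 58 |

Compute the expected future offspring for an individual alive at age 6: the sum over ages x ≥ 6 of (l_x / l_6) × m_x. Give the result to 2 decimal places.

l_6 = 0.093. Conditional survival from age 6 to x is l_x / l_6.
  x=6: (0.093/0.093) × 21 = 21.0000
  x=7: (0.065/0.093) × 58 = 40.5376
Sum = 21.0000 + 40.5376 = 61.5376

61.54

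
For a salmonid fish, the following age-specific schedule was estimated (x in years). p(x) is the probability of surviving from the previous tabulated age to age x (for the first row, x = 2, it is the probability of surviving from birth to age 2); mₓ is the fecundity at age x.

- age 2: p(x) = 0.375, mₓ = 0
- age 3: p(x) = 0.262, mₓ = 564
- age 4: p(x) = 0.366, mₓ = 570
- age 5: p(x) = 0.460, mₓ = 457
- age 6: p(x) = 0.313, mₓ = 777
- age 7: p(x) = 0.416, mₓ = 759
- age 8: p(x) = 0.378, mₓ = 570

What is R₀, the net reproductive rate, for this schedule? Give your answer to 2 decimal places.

Survivorship from birth: l_x = p_2·p_3·…·p_x.
  l_2 = 0.37500
  l_3 = 0.09825
  l_4 = 0.03596
  l_5 = 0.01654
  l_6 = 0.00518
  l_7 = 0.00215
  l_8 = 0.00081
R₀ = Σ l_x mₓ:
  age 2: 0.37500 × 0 = 0.0000
  age 3: 0.09825 × 564 = 55.4130
  age 4: 0.03596 × 570 = 20.4972
  age 5: 0.01654 × 457 = 7.5588
  age 6: 0.00518 × 777 = 4.0249
  age 7: 0.00215 × 759 = 1.6319
  age 8: 0.00081 × 570 = 0.4617
R₀ = 0.0000 + 55.4130 + 20.4972 + 7.5588 + 4.0249 + 1.6319 + 0.4617 = 89.5874

89.59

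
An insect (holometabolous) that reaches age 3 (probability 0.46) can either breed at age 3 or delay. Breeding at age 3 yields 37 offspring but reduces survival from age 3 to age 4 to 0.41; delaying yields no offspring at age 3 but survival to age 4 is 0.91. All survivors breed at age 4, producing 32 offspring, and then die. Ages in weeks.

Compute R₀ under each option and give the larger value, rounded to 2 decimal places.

23.06

breed at age 3: R₀ = 0.46 × (37 + 0.41 × 32) = 0.46 × 50.1200 = 23.0552
delay to age 4: R₀ = 0.46 × (0.91 × 32) = 0.46 × 29.1200 = 13.3952
Higher: breed at age 3 (23.0552).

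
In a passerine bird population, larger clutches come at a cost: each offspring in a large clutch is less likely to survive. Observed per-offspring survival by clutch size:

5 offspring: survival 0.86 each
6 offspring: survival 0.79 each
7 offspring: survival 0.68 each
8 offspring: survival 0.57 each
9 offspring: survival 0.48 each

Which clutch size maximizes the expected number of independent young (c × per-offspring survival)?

7

Expected independent young = c × s(c):
  c=5: 5 × 0.86 = 4.300
  c=6: 6 × 0.79 = 4.740
  c=7: 7 × 0.68 = 4.760
  c=8: 8 × 0.57 = 4.560
  c=9: 9 × 0.48 = 4.320
Maximum at c = 7 (4.760 independent young).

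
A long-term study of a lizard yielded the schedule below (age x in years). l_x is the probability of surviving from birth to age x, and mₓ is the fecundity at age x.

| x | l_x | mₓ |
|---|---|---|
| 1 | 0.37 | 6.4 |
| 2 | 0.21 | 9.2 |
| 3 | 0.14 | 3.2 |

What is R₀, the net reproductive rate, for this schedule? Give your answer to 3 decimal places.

4.748

R₀ = Σ l_x mₓ:
  age 1: 0.37 × 6.4 = 2.3680
  age 2: 0.21 × 9.2 = 1.9320
  age 3: 0.14 × 3.2 = 0.4480
R₀ = 2.3680 + 1.9320 + 0.4480 = 4.7480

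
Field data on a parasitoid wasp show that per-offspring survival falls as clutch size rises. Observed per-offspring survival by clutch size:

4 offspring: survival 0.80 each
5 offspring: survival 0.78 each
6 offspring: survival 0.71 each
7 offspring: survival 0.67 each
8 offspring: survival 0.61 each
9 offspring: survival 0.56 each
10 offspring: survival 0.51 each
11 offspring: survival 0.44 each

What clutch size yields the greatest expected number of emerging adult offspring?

Expected emerging adult offspring = c × s(c):
  c=4: 4 × 0.80 = 3.200
  c=5: 5 × 0.78 = 3.900
  c=6: 6 × 0.71 = 4.260
  c=7: 7 × 0.67 = 4.690
  c=8: 8 × 0.61 = 4.880
  c=9: 9 × 0.56 = 5.040
  c=10: 10 × 0.51 = 5.100
  c=11: 11 × 0.44 = 4.840
Maximum at c = 10 (5.100 emerging adult offspring).

10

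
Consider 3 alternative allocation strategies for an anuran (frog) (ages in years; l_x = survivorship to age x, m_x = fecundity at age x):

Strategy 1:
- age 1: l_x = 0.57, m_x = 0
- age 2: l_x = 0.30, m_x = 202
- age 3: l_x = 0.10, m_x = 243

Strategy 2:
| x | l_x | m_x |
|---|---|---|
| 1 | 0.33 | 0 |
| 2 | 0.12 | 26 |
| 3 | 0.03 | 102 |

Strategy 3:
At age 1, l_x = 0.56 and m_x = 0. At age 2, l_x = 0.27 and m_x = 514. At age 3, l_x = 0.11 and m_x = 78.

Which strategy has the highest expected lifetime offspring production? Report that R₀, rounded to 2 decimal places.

Strategy 1: R₀ = 0.57×0 + 0.30×202 + 0.10×243 = 84.9000
Strategy 2: R₀ = 0.33×0 + 0.12×26 + 0.03×102 = 6.1800
Strategy 3: R₀ = 0.56×0 + 0.27×514 + 0.11×78 = 147.3600
Highest R₀: strategy 3 with 147.3600.

147.36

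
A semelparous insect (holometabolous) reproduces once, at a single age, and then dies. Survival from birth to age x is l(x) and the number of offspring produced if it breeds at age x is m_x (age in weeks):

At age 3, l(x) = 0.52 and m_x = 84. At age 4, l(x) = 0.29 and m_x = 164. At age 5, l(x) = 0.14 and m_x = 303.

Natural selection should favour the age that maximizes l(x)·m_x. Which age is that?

Expected offspring if breeding at age x = l(x) × m_x:
  age 3: 0.52 × 84 = 43.680
  age 4: 0.29 × 164 = 47.560
  age 5: 0.14 × 303 = 42.420
Maximum at age 4 (47.560).

4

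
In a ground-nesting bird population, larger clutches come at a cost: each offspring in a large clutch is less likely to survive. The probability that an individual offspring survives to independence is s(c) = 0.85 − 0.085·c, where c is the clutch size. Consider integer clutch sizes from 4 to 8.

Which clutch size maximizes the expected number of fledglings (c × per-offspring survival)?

5

Expected fledglings = c × s(c):
  c=4: 4 × 0.510 = 2.040
  c=5: 5 × 0.425 = 2.125
  c=6: 6 × 0.340 = 2.040
  c=7: 7 × 0.255 = 1.785
  c=8: 8 × 0.170 = 1.360
Maximum at c = 5 (2.125 fledglings).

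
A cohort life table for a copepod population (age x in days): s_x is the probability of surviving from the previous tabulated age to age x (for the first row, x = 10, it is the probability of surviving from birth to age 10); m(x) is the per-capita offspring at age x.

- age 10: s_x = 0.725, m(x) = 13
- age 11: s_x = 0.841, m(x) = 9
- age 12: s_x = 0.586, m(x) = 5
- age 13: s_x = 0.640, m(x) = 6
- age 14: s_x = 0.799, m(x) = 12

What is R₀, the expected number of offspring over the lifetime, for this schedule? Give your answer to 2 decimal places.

20.26

Survivorship from birth: l_x = s_10·s_11·…·s_x.
  l_10 = 0.72500
  l_11 = 0.60972
  l_12 = 0.35730
  l_13 = 0.22867
  l_14 = 0.18271
R₀ = Σ l_x m(x):
  age 10: 0.72500 × 13 = 9.4250
  age 11: 0.60972 × 9 = 5.4875
  age 12: 0.35730 × 5 = 1.7865
  age 13: 0.22867 × 6 = 1.3720
  age 14: 0.18271 × 12 = 2.1925
R₀ = 9.4250 + 5.4875 + 1.7865 + 1.3720 + 2.1925 = 20.2635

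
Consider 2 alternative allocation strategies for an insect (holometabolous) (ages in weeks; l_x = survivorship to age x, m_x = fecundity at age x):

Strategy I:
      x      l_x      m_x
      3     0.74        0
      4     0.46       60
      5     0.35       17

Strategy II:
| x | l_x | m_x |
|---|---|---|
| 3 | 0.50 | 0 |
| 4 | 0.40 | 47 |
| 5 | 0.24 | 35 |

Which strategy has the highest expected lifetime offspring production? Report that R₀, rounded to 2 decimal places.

33.55

Strategy I: R₀ = 0.74×0 + 0.46×60 + 0.35×17 = 33.5500
Strategy II: R₀ = 0.50×0 + 0.40×47 + 0.24×35 = 27.2000
Highest R₀: strategy I with 33.5500.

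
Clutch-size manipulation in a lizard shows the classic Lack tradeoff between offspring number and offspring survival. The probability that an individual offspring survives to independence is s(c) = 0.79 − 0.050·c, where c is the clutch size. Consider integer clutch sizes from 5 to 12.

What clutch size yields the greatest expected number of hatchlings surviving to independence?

Expected hatchlings surviving to independence = c × s(c):
  c=5: 5 × 0.540 = 2.700
  c=6: 6 × 0.490 = 2.940
  c=7: 7 × 0.440 = 3.080
  c=8: 8 × 0.390 = 3.120
  c=9: 9 × 0.340 = 3.060
  c=10: 10 × 0.290 = 2.900
  c=11: 11 × 0.240 = 2.640
  c=12: 12 × 0.190 = 2.280
Maximum at c = 8 (3.120 hatchlings surviving to independence).

8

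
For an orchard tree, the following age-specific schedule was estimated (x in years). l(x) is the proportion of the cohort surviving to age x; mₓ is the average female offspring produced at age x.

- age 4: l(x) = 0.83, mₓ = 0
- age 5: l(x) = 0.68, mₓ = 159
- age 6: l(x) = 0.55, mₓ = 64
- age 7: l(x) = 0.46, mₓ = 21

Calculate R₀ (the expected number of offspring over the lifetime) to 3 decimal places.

152.980

R₀ = Σ l(x) mₓ:
  age 4: 0.83 × 0 = 0.0000
  age 5: 0.68 × 159 = 108.1200
  age 6: 0.55 × 64 = 35.2000
  age 7: 0.46 × 21 = 9.6600
R₀ = 0.0000 + 108.1200 + 35.2000 + 9.6600 = 152.9800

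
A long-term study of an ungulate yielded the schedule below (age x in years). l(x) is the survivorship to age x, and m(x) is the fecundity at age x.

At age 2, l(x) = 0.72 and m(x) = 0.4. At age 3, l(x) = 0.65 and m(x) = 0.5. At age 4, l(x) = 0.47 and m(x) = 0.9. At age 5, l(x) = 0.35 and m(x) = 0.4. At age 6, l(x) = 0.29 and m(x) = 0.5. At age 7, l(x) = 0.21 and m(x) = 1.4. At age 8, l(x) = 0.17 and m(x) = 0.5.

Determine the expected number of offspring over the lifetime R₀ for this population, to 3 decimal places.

R₀ = Σ l(x) m(x):
  age 2: 0.72 × 0.4 = 0.2880
  age 3: 0.65 × 0.5 = 0.3250
  age 4: 0.47 × 0.9 = 0.4230
  age 5: 0.35 × 0.4 = 0.1400
  age 6: 0.29 × 0.5 = 0.1450
  age 7: 0.21 × 1.4 = 0.2940
  age 8: 0.17 × 0.5 = 0.0850
R₀ = 0.2880 + 0.3250 + 0.4230 + 0.1400 + 0.1450 + 0.2940 + 0.0850 = 1.7000

1.700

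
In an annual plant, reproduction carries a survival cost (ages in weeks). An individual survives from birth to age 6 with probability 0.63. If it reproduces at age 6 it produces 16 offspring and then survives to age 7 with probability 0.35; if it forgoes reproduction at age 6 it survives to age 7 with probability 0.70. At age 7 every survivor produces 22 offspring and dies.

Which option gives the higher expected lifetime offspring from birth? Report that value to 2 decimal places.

breed at age 6: R₀ = 0.63 × (16 + 0.35 × 22) = 0.63 × 23.7000 = 14.9310
delay to age 7: R₀ = 0.63 × (0.70 × 22) = 0.63 × 15.4000 = 9.7020
Higher: breed at age 6 (14.9310).

14.93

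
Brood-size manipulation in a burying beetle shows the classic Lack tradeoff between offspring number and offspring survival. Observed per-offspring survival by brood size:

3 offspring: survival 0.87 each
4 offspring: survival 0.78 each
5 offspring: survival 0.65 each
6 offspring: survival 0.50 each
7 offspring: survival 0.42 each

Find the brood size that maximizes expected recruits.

5

Expected recruits = c × s(c):
  c=3: 3 × 0.87 = 2.610
  c=4: 4 × 0.78 = 3.120
  c=5: 5 × 0.65 = 3.250
  c=6: 6 × 0.50 = 3.000
  c=7: 7 × 0.42 = 2.940
Maximum at c = 5 (3.250 recruits).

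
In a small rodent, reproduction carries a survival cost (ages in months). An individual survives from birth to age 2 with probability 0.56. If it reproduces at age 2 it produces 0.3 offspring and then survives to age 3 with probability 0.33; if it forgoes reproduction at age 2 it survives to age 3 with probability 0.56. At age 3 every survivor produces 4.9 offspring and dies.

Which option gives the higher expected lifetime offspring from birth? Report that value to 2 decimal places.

breed at age 2: R₀ = 0.56 × (0.3 + 0.33 × 4.9) = 0.56 × 1.9170 = 1.0735
delay to age 3: R₀ = 0.56 × (0.56 × 4.9) = 0.56 × 2.7440 = 1.5366
Higher: delay to age 3 (1.5366).

1.54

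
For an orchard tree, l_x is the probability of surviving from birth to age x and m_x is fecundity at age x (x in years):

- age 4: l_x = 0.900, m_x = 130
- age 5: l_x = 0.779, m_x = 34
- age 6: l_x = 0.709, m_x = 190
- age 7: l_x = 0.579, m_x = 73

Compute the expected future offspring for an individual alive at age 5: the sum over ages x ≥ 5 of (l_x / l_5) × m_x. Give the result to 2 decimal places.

261.18

l_5 = 0.779. Conditional survival from age 5 to x is l_x / l_5.
  x=5: (0.779/0.779) × 34 = 34.0000
  x=6: (0.709/0.779) × 190 = 172.9268
  x=7: (0.579/0.779) × 73 = 54.2580
Sum = 34.0000 + 172.9268 + 54.2580 = 261.1849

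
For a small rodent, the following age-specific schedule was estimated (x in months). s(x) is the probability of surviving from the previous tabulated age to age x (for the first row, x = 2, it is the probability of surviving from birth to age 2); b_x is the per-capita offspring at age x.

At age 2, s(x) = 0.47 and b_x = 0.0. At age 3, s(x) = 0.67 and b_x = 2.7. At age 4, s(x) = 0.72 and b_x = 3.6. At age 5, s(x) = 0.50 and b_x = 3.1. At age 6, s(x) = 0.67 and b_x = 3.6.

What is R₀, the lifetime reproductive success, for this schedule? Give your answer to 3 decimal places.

Survivorship from birth: l_x = s_2·s_3·…·s_x.
  l_2 = 0.47000
  l_3 = 0.31490
  l_4 = 0.22673
  l_5 = 0.11336
  l_6 = 0.07595
R₀ = Σ l_x b_x:
  age 2: 0.47000 × 0.0 = 0.0000
  age 3: 0.31490 × 2.7 = 0.8502
  age 4: 0.22673 × 3.6 = 0.8162
  age 5: 0.11336 × 3.1 = 0.3514
  age 6: 0.07595 × 3.6 = 0.2734
R₀ = 0.0000 + 0.8502 + 0.8162 + 0.3514 + 0.2734 = 2.2913

2.291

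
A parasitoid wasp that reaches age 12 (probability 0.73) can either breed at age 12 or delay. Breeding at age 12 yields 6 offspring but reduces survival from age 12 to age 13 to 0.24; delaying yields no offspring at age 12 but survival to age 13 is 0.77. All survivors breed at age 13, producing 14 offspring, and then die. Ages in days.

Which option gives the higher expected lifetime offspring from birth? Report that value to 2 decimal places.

breed at age 12: R₀ = 0.73 × (6 + 0.24 × 14) = 0.73 × 9.3600 = 6.8328
delay to age 13: R₀ = 0.73 × (0.77 × 14) = 0.73 × 10.7800 = 7.8694
Higher: delay to age 13 (7.8694).

7.87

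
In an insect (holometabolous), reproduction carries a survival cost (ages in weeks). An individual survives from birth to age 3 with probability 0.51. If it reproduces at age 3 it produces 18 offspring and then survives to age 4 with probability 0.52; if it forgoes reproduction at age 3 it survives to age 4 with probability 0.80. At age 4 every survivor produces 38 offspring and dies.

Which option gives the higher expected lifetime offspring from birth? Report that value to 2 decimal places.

19.26

breed at age 3: R₀ = 0.51 × (18 + 0.52 × 38) = 0.51 × 37.7600 = 19.2576
delay to age 4: R₀ = 0.51 × (0.80 × 38) = 0.51 × 30.4000 = 15.5040
Higher: breed at age 3 (19.2576).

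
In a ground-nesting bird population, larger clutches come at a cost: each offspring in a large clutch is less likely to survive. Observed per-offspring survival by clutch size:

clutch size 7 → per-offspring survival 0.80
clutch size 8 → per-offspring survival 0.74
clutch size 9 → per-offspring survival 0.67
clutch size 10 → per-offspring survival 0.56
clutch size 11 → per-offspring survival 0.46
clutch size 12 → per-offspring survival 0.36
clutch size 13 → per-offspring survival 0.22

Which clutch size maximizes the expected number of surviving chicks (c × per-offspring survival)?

Expected surviving chicks = c × s(c):
  c=7: 7 × 0.80 = 5.600
  c=8: 8 × 0.74 = 5.920
  c=9: 9 × 0.67 = 6.030
  c=10: 10 × 0.56 = 5.600
  c=11: 11 × 0.46 = 5.060
  c=12: 12 × 0.36 = 4.320
  c=13: 13 × 0.22 = 2.860
Maximum at c = 9 (6.030 surviving chicks).

9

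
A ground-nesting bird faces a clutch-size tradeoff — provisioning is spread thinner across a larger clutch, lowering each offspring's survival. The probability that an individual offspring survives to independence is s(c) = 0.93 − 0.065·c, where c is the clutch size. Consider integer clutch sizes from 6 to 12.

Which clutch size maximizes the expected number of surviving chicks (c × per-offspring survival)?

7

Expected surviving chicks = c × s(c):
  c=6: 6 × 0.540 = 3.240
  c=7: 7 × 0.475 = 3.325
  c=8: 8 × 0.410 = 3.280
  c=9: 9 × 0.345 = 3.105
  c=10: 10 × 0.280 = 2.800
  c=11: 11 × 0.215 = 2.365
  c=12: 12 × 0.150 = 1.800
Maximum at c = 7 (3.325 surviving chicks).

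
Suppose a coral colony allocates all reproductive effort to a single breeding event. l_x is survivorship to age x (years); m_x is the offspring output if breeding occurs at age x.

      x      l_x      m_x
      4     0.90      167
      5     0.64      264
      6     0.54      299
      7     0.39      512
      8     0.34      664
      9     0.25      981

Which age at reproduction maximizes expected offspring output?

Expected offspring if breeding at age x = l_x × m_x:
  age 4: 0.90 × 167 = 150.300
  age 5: 0.64 × 264 = 168.960
  age 6: 0.54 × 299 = 161.460
  age 7: 0.39 × 512 = 199.680
  age 8: 0.34 × 664 = 225.760
  age 9: 0.25 × 981 = 245.250
Maximum at age 9 (245.250).

9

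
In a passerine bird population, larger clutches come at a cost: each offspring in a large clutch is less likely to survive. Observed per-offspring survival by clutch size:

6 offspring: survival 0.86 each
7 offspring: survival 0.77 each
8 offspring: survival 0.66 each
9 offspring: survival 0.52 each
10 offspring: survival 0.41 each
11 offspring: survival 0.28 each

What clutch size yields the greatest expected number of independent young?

Expected independent young = c × s(c):
  c=6: 6 × 0.86 = 5.160
  c=7: 7 × 0.77 = 5.390
  c=8: 8 × 0.66 = 5.280
  c=9: 9 × 0.52 = 4.680
  c=10: 10 × 0.41 = 4.100
  c=11: 11 × 0.28 = 3.080
Maximum at c = 7 (5.390 independent young).

7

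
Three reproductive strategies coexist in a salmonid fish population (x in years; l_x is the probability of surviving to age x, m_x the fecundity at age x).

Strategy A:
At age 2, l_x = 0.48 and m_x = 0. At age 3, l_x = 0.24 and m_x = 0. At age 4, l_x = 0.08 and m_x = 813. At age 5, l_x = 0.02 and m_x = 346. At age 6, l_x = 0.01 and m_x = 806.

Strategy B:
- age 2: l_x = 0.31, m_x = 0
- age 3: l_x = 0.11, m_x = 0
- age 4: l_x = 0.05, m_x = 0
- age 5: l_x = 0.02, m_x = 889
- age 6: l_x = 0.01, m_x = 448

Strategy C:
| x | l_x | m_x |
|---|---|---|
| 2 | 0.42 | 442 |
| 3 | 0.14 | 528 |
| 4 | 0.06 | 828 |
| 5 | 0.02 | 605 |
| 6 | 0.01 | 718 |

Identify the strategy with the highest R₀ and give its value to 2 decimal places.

328.52

Strategy A: R₀ = 0.48×0 + 0.24×0 + 0.08×813 + 0.02×346 + 0.01×806 = 80.0200
Strategy B: R₀ = 0.31×0 + 0.11×0 + 0.05×0 + 0.02×889 + 0.01×448 = 22.2600
Strategy C: R₀ = 0.42×442 + 0.14×528 + 0.06×828 + 0.02×605 + 0.01×718 = 328.5200
Highest R₀: strategy C with 328.5200.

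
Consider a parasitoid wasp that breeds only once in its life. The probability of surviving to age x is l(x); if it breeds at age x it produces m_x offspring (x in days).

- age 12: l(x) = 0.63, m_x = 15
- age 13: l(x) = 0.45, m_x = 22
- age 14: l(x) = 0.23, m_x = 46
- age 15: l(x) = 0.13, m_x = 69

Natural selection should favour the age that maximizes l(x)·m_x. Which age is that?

14

Expected offspring if breeding at age x = l(x) × m_x:
  age 12: 0.63 × 15 = 9.450
  age 13: 0.45 × 22 = 9.900
  age 14: 0.23 × 46 = 10.580
  age 15: 0.13 × 69 = 8.970
Maximum at age 14 (10.580).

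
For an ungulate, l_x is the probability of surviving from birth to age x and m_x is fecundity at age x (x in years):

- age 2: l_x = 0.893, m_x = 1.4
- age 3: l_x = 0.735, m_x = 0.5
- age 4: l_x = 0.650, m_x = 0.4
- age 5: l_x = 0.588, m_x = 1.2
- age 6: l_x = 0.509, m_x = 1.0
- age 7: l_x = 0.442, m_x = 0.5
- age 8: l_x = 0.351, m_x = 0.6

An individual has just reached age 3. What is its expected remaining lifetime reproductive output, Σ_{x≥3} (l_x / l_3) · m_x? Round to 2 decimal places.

l_3 = 0.735. Conditional survival from age 3 to x is l_x / l_3.
  x=3: (0.735/0.735) × 0.5 = 0.5000
  x=4: (0.650/0.735) × 0.4 = 0.3537
  x=5: (0.588/0.735) × 1.2 = 0.9600
  x=6: (0.509/0.735) × 1.0 = 0.6925
  x=7: (0.442/0.735) × 0.5 = 0.3007
  x=8: (0.351/0.735) × 0.6 = 0.2865
Sum = 0.5000 + 0.3537 + 0.9600 + 0.6925 + 0.3007 + 0.2865 = 3.0935

3.09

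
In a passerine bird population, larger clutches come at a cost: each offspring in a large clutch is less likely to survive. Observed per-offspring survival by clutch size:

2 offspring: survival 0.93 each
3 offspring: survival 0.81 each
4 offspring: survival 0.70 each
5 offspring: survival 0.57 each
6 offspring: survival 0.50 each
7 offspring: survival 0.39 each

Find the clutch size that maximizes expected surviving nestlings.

Expected surviving nestlings = c × s(c):
  c=2: 2 × 0.93 = 1.860
  c=3: 3 × 0.81 = 2.430
  c=4: 4 × 0.70 = 2.800
  c=5: 5 × 0.57 = 2.850
  c=6: 6 × 0.50 = 3.000
  c=7: 7 × 0.39 = 2.730
Maximum at c = 6 (3.000 surviving nestlings).

6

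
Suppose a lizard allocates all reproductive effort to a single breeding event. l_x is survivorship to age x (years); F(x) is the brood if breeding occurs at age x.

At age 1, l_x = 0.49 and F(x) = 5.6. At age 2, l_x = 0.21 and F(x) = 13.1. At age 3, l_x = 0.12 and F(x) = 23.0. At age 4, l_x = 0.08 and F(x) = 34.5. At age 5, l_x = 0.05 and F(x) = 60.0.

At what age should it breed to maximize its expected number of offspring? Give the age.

Expected offspring if breeding at age x = l_x × F(x):
  age 1: 0.49 × 5.6 = 2.744
  age 2: 0.21 × 13.1 = 2.751
  age 3: 0.12 × 23.0 = 2.760
  age 4: 0.08 × 34.5 = 2.760
  age 5: 0.05 × 60.0 = 3.000
Maximum at age 5 (3.000).

5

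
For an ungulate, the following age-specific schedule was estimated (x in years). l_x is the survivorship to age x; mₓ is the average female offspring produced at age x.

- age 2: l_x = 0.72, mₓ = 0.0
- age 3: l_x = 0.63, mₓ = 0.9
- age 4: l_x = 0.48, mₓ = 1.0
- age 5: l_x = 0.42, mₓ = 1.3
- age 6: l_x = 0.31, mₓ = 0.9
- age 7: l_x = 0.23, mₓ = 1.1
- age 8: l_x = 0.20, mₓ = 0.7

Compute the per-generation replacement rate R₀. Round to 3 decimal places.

R₀ = Σ l_x mₓ:
  age 2: 0.72 × 0.0 = 0.0000
  age 3: 0.63 × 0.9 = 0.5670
  age 4: 0.48 × 1.0 = 0.4800
  age 5: 0.42 × 1.3 = 0.5460
  age 6: 0.31 × 0.9 = 0.2790
  age 7: 0.23 × 1.1 = 0.2530
  age 8: 0.20 × 0.7 = 0.1400
R₀ = 0.0000 + 0.5670 + 0.4800 + 0.5460 + 0.2790 + 0.2530 + 0.1400 = 2.2650

2.265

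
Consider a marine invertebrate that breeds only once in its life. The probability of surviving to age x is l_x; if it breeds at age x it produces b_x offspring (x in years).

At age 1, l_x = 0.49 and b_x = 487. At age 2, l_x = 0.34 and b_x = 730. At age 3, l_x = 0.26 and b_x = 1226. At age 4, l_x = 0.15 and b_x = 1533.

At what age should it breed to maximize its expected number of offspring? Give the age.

Expected offspring if breeding at age x = l_x × b_x:
  age 1: 0.49 × 487 = 238.630
  age 2: 0.34 × 730 = 248.200
  age 3: 0.26 × 1226 = 318.760
  age 4: 0.15 × 1533 = 229.950
Maximum at age 3 (318.760).

3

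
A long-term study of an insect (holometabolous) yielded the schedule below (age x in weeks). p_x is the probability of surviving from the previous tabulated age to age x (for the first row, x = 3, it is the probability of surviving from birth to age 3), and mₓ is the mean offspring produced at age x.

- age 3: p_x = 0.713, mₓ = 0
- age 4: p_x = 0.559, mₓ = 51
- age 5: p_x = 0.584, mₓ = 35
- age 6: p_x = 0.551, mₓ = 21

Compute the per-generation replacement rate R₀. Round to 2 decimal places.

31.17

Survivorship from birth: l_x = p_3·p_4·…·p_x.
  l_3 = 0.71300
  l_4 = 0.39857
  l_5 = 0.23276
  l_6 = 0.12825
R₀ = Σ l_x mₓ:
  age 3: 0.71300 × 0 = 0.0000
  age 4: 0.39857 × 51 = 20.3271
  age 5: 0.23276 × 35 = 8.1466
  age 6: 0.12825 × 21 = 2.6932
R₀ = 0.0000 + 20.3271 + 8.1466 + 2.6932 = 31.1669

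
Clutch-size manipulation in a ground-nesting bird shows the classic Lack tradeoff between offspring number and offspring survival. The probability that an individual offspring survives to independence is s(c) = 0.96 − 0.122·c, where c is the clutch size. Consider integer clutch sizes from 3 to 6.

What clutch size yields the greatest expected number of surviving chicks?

Expected surviving chicks = c × s(c):
  c=3: 3 × 0.594 = 1.782
  c=4: 4 × 0.472 = 1.888
  c=5: 5 × 0.350 = 1.750
  c=6: 6 × 0.228 = 1.368
Maximum at c = 4 (1.888 surviving chicks).

4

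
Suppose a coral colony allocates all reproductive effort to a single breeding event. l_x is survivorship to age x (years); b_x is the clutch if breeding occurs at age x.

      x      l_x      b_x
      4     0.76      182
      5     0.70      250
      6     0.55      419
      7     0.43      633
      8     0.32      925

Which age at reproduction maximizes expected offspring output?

Expected offspring if breeding at age x = l_x × b_x:
  age 4: 0.76 × 182 = 138.320
  age 5: 0.70 × 250 = 175.000
  age 6: 0.55 × 419 = 230.450
  age 7: 0.43 × 633 = 272.190
  age 8: 0.32 × 925 = 296.000
Maximum at age 8 (296.000).

8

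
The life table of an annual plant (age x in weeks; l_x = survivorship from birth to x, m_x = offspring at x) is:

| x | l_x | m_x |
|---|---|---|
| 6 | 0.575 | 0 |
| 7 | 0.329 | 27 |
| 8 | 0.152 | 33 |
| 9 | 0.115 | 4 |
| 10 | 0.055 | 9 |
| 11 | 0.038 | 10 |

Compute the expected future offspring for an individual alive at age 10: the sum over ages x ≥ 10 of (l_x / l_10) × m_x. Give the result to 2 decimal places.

15.91

l_10 = 0.055. Conditional survival from age 10 to x is l_x / l_10.
  x=10: (0.055/0.055) × 9 = 9.0000
  x=11: (0.038/0.055) × 10 = 6.9091
Sum = 9.0000 + 6.9091 = 15.9091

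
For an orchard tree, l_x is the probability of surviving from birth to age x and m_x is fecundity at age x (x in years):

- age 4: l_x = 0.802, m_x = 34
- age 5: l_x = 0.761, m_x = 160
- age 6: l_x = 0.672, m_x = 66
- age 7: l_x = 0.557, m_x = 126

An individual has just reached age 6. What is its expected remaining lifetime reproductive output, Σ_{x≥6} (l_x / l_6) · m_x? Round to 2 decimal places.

170.44

l_6 = 0.672. Conditional survival from age 6 to x is l_x / l_6.
  x=6: (0.672/0.672) × 66 = 66.0000
  x=7: (0.557/0.672) × 126 = 104.4375
Sum = 66.0000 + 104.4375 = 170.4375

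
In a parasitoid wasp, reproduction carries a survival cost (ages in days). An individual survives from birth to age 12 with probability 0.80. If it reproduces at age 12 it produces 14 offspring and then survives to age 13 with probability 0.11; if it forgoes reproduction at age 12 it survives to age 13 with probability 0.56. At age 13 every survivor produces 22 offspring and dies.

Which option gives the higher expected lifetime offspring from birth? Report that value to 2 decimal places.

breed at age 12: R₀ = 0.80 × (14 + 0.11 × 22) = 0.80 × 16.4200 = 13.1360
delay to age 13: R₀ = 0.80 × (0.56 × 22) = 0.80 × 12.3200 = 9.8560
Higher: breed at age 12 (13.1360).

13.14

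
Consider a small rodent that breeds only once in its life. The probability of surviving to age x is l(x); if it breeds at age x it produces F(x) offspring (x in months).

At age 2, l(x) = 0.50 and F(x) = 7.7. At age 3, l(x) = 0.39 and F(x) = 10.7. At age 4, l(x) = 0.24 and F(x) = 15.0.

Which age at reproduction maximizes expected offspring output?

Expected offspring if breeding at age x = l(x) × F(x):
  age 2: 0.50 × 7.7 = 3.850
  age 3: 0.39 × 10.7 = 4.173
  age 4: 0.24 × 15.0 = 3.600
Maximum at age 3 (4.173).

3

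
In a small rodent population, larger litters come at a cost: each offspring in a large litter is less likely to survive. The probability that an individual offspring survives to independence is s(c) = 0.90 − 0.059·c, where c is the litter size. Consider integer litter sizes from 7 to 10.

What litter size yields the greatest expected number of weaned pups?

8

Expected weaned pups = c × s(c):
  c=7: 7 × 0.487 = 3.409
  c=8: 8 × 0.428 = 3.424
  c=9: 9 × 0.369 = 3.321
  c=10: 10 × 0.310 = 3.100
Maximum at c = 8 (3.424 weaned pups).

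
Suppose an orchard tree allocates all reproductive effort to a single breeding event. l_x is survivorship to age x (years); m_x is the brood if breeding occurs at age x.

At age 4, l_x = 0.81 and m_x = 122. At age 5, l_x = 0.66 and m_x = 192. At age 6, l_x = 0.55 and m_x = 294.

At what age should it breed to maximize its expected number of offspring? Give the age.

6

Expected offspring if breeding at age x = l_x × m_x:
  age 4: 0.81 × 122 = 98.820
  age 5: 0.66 × 192 = 126.720
  age 6: 0.55 × 294 = 161.700
Maximum at age 6 (161.700).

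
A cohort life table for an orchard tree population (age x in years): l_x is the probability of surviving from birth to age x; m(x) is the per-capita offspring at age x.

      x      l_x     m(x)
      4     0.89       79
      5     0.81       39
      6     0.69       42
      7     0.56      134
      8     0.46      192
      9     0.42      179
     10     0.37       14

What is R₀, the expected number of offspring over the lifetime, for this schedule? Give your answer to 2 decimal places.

374.60

R₀ = Σ l_x m(x):
  age 4: 0.89 × 79 = 70.3100
  age 5: 0.81 × 39 = 31.5900
  age 6: 0.69 × 42 = 28.9800
  age 7: 0.56 × 134 = 75.0400
  age 8: 0.46 × 192 = 88.3200
  age 9: 0.42 × 179 = 75.1800
  age 10: 0.37 × 14 = 5.1800
R₀ = 70.3100 + 31.5900 + 28.9800 + 75.0400 + 88.3200 + 75.1800 + 5.1800 = 374.6000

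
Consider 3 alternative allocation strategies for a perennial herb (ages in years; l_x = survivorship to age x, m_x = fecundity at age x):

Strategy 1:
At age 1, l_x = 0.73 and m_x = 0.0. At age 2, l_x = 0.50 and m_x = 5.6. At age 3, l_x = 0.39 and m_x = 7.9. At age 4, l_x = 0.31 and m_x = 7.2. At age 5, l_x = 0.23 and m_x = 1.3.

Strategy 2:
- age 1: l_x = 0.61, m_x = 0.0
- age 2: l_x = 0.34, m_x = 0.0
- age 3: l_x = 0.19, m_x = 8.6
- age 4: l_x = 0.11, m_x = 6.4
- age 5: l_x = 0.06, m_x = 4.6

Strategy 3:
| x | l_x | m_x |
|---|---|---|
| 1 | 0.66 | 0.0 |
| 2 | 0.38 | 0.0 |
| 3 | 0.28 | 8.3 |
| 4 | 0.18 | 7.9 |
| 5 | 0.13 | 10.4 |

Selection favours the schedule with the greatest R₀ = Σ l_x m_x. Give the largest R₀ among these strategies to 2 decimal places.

Strategy 1: R₀ = 0.73×0.0 + 0.50×5.6 + 0.39×7.9 + 0.31×7.2 + 0.23×1.3 = 8.4120
Strategy 2: R₀ = 0.61×0.0 + 0.34×0.0 + 0.19×8.6 + 0.11×6.4 + 0.06×4.6 = 2.6140
Strategy 3: R₀ = 0.66×0.0 + 0.38×0.0 + 0.28×8.3 + 0.18×7.9 + 0.13×10.4 = 5.0980
Highest R₀: strategy 1 with 8.4120.

8.41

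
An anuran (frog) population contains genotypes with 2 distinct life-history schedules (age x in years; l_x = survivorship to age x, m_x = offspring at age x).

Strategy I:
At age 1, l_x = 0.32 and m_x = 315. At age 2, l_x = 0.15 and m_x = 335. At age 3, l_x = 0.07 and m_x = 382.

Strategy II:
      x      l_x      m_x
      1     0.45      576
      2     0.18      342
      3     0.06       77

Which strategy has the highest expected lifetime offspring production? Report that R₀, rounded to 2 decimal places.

325.38

Strategy I: R₀ = 0.32×315 + 0.15×335 + 0.07×382 = 177.7900
Strategy II: R₀ = 0.45×576 + 0.18×342 + 0.06×77 = 325.3800
Highest R₀: strategy II with 325.3800.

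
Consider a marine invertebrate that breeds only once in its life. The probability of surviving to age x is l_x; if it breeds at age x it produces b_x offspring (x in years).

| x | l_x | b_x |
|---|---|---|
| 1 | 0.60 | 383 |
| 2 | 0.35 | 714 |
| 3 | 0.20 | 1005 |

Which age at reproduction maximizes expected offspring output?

2

Expected offspring if breeding at age x = l_x × b_x:
  age 1: 0.60 × 383 = 229.800
  age 2: 0.35 × 714 = 249.900
  age 3: 0.20 × 1005 = 201.000
Maximum at age 2 (249.900).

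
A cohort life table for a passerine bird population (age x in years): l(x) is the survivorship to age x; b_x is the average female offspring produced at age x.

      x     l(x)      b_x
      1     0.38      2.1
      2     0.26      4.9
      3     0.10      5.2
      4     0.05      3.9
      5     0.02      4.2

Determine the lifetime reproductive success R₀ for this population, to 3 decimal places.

2.871

R₀ = Σ l(x) b_x:
  age 1: 0.38 × 2.1 = 0.7980
  age 2: 0.26 × 4.9 = 1.2740
  age 3: 0.10 × 5.2 = 0.5200
  age 4: 0.05 × 3.9 = 0.1950
  age 5: 0.02 × 4.2 = 0.0840
R₀ = 0.7980 + 1.2740 + 0.5200 + 0.1950 + 0.0840 = 2.8710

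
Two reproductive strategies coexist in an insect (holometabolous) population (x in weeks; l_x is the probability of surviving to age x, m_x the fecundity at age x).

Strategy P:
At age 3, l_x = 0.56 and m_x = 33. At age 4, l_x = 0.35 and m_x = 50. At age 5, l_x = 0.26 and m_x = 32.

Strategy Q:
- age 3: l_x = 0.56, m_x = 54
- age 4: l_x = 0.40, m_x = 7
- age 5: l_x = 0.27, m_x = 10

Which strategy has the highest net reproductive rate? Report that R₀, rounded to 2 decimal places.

44.30

Strategy P: R₀ = 0.56×33 + 0.35×50 + 0.26×32 = 44.3000
Strategy Q: R₀ = 0.56×54 + 0.40×7 + 0.27×10 = 35.7400
Highest R₀: strategy P with 44.3000.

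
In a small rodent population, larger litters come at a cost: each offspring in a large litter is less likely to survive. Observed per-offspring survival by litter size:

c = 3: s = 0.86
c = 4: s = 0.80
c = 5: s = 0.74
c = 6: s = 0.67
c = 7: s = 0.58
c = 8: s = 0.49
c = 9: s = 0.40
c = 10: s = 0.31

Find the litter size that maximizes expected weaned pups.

7

Expected weaned pups = c × s(c):
  c=3: 3 × 0.86 = 2.580
  c=4: 4 × 0.80 = 3.200
  c=5: 5 × 0.74 = 3.700
  c=6: 6 × 0.67 = 4.020
  c=7: 7 × 0.58 = 4.060
  c=8: 8 × 0.49 = 3.920
  c=9: 9 × 0.40 = 3.600
  c=10: 10 × 0.31 = 3.100
Maximum at c = 7 (4.060 weaned pups).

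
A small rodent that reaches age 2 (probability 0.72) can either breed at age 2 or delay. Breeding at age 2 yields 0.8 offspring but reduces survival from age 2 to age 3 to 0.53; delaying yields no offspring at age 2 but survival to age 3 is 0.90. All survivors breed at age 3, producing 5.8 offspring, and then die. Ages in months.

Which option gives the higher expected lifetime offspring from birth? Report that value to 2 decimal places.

3.76

breed at age 2: R₀ = 0.72 × (0.8 + 0.53 × 5.8) = 0.72 × 3.8740 = 2.7893
delay to age 3: R₀ = 0.72 × (0.90 × 5.8) = 0.72 × 5.2200 = 3.7584
Higher: delay to age 3 (3.7584).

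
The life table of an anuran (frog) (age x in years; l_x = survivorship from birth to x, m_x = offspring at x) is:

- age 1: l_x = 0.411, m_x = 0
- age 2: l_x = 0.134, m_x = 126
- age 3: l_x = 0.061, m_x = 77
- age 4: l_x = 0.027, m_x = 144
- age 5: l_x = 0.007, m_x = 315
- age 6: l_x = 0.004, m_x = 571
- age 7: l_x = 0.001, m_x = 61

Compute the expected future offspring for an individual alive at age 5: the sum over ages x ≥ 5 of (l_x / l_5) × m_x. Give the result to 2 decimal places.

650.00

l_5 = 0.007. Conditional survival from age 5 to x is l_x / l_5.
  x=5: (0.007/0.007) × 315 = 315.0000
  x=6: (0.004/0.007) × 571 = 326.2857
  x=7: (0.001/0.007) × 61 = 8.7143
Sum = 315.0000 + 326.2857 + 8.7143 = 650.0000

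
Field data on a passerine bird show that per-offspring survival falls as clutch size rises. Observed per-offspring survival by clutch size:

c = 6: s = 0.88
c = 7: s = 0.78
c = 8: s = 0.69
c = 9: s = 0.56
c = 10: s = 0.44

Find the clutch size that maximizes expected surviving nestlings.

8

Expected surviving nestlings = c × s(c):
  c=6: 6 × 0.88 = 5.280
  c=7: 7 × 0.78 = 5.460
  c=8: 8 × 0.69 = 5.520
  c=9: 9 × 0.56 = 5.040
  c=10: 10 × 0.44 = 4.400
Maximum at c = 8 (5.520 surviving nestlings).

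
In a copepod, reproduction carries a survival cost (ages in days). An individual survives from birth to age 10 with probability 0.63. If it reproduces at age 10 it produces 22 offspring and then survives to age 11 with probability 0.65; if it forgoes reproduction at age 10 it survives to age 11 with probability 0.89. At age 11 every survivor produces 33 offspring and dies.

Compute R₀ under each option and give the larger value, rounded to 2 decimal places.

27.37

breed at age 10: R₀ = 0.63 × (22 + 0.65 × 33) = 0.63 × 43.4500 = 27.3735
delay to age 11: R₀ = 0.63 × (0.89 × 33) = 0.63 × 29.3700 = 18.5031
Higher: breed at age 10 (27.3735).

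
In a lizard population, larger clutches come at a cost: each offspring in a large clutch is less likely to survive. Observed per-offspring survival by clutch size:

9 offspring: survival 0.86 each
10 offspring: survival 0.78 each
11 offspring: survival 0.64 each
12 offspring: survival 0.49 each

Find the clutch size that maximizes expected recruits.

Expected recruits = c × s(c):
  c=9: 9 × 0.86 = 7.740
  c=10: 10 × 0.78 = 7.800
  c=11: 11 × 0.64 = 7.040
  c=12: 12 × 0.49 = 5.880
Maximum at c = 10 (7.800 recruits).

10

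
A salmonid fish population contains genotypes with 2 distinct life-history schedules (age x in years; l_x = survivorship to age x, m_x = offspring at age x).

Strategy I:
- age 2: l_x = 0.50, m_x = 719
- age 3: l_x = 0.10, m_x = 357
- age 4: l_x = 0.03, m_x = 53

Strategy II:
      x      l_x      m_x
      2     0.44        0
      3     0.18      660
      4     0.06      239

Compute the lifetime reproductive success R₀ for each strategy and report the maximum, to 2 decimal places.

396.79

Strategy I: R₀ = 0.50×719 + 0.10×357 + 0.03×53 = 396.7900
Strategy II: R₀ = 0.44×0 + 0.18×660 + 0.06×239 = 133.1400
Highest R₀: strategy I with 396.7900.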